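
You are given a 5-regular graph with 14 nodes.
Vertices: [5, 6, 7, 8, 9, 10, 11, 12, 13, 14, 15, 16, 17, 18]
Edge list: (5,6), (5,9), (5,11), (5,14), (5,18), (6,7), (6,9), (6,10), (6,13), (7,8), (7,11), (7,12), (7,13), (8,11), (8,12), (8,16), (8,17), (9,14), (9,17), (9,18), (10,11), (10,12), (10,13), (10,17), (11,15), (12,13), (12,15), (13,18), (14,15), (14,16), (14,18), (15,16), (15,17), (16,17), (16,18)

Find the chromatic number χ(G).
Clique number ω(G) = 4 (lower bound: χ ≥ ω).
The clique on [5, 9, 14, 18] has size 4, forcing χ ≥ 4, and the coloring below uses 4 colors, so χ(G) = 4.
A valid 4-coloring: color 1: [8, 13, 14]; color 2: [6, 11, 12, 17, 18]; color 3: [5, 7, 10, 16]; color 4: [9, 15].

χ(G) = 4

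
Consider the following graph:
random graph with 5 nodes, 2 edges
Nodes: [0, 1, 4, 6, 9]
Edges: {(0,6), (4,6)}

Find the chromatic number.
Clique number ω(G) = 2 (lower bound: χ ≥ ω).
The graph is bipartite (no odd cycle), so 2 colors suffice: χ(G) = 2.
A valid 2-coloring: color 1: [1, 6, 9]; color 2: [0, 4].

χ(G) = 2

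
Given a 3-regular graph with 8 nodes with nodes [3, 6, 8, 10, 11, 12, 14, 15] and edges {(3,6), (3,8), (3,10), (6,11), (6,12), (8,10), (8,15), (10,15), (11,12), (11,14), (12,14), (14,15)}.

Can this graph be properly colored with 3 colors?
Yes, G is 3-colorable

A valid 3-coloring: color 1: [6, 10, 14]; color 2: [3, 11, 15]; color 3: [8, 12].
(χ(G) = 3 ≤ 3.)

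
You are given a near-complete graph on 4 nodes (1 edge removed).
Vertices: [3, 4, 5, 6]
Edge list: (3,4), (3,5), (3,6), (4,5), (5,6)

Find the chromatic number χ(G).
Clique number ω(G) = 3 (lower bound: χ ≥ ω).
The clique on [3, 4, 5] has size 3, forcing χ ≥ 3, and the coloring below uses 3 colors, so χ(G) = 3.
A valid 3-coloring: color 1: [3]; color 2: [5]; color 3: [4, 6].

χ(G) = 3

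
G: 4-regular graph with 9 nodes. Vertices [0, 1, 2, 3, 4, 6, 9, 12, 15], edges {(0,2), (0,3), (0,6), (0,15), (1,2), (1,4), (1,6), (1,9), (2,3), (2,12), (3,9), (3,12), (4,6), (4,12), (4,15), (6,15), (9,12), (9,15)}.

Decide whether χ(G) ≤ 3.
Suppose a proper 3-coloring c exists. The clique [0, 2, 3] takes 3 distinct colors; by symmetry let c(0) = 1, c(2) = 2, c(3) = 3.
- Vertex 12: neighbors [2, 3] already have colors [2, 3] ⇒ c(12) = 1.
- Vertex 9: neighbors [12, 3] already have colors [1, 3] ⇒ c(9) = 2.
- Vertex 15: neighbors [0, 9] already have colors [1, 2] ⇒ c(15) = 3.
- Vertex 4: neighbors [12, 15] already have colors [1, 3] ⇒ c(4) = 2.
- Vertex 6: neighbors [0, 4, 15] already have colors [1, 2, 3] — all 3 colors blocked. Contradiction.
The forced assignments end in a contradiction, so G has no proper 3-coloring (χ ≥ 4).

No, G is not 3-colorable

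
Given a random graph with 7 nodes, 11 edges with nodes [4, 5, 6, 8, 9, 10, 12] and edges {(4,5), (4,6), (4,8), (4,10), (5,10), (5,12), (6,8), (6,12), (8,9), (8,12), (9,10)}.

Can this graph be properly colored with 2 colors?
The clique on vertices [4, 6, 8] has size 3 > 2, so it alone needs 3 colors.

No, G is not 2-colorable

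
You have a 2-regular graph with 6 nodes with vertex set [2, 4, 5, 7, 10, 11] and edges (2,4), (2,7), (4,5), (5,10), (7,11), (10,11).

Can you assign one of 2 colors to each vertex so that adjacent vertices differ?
Yes, G is 2-colorable

A valid 2-coloring: color 1: [2, 5, 11]; color 2: [4, 7, 10].
(χ(G) = 2 ≤ 2.)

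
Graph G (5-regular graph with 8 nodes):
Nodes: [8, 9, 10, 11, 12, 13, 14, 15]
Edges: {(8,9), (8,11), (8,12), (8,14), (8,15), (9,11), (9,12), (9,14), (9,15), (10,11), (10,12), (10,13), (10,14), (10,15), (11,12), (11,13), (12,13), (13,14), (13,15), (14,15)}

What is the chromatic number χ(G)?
Clique number ω(G) = 4 (lower bound: χ ≥ ω).
The clique on [8, 9, 11, 12] has size 4, forcing χ ≥ 4, and the coloring below uses 4 colors, so χ(G) = 4.
A valid 4-coloring: color 1: [11, 14]; color 2: [8, 13]; color 3: [12, 15]; color 4: [9, 10].

χ(G) = 4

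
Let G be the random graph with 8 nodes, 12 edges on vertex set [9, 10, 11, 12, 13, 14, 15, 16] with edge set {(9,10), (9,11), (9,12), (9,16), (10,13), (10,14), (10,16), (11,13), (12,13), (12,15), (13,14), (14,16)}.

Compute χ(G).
Clique number ω(G) = 3 (lower bound: χ ≥ ω).
The clique on [9, 10, 16] has size 3, forcing χ ≥ 3, and the coloring below uses 3 colors, so χ(G) = 3.
A valid 3-coloring: color 1: [13, 15, 16]; color 2: [10, 11, 12]; color 3: [9, 14].

χ(G) = 3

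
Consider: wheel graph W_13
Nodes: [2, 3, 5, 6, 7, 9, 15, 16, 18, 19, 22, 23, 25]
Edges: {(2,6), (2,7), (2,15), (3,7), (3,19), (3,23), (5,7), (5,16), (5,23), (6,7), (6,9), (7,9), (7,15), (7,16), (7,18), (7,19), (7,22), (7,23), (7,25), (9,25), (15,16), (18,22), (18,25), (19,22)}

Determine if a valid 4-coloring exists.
A valid 4-coloring: color 1: [7]; color 2: [3, 5, 6, 15, 22, 25]; color 3: [2, 9, 16, 18, 19, 23].
(χ(G) = 3 ≤ 4.)

Yes, G is 4-colorable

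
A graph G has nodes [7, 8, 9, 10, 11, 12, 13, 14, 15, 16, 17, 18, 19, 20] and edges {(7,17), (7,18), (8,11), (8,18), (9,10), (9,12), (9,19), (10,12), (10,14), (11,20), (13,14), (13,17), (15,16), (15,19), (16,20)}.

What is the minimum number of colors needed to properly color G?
χ(G) = 3

Clique number ω(G) = 3 (lower bound: χ ≥ ω).
The clique on [9, 10, 12] has size 3, forcing χ ≥ 3, and the coloring below uses 3 colors, so χ(G) = 3.
A valid 3-coloring: color 1: [7, 10, 11, 13, 16, 19]; color 2: [8, 9, 14, 15, 17, 20]; color 3: [12, 18].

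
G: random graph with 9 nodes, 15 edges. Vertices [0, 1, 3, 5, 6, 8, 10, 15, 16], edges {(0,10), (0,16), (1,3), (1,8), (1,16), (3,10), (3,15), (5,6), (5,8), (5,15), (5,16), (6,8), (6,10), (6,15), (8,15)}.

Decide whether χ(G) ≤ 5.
A valid 5-coloring: color 1: [3, 6, 16]; color 2: [0, 1, 5]; color 3: [8, 10]; color 4: [15].
(χ(G) = 4 ≤ 5.)

Yes, G is 5-colorable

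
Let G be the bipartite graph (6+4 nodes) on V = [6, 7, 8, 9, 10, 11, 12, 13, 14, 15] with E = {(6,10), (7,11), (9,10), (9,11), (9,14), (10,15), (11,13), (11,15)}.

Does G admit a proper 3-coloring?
Yes, G is 3-colorable

A valid 3-coloring: color 1: [8, 10, 11, 12, 14]; color 2: [6, 7, 9, 13, 15].
(χ(G) = 2 ≤ 3.)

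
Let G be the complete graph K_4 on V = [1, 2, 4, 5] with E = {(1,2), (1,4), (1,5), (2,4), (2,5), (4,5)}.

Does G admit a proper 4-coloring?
Yes, G is 4-colorable

A valid 4-coloring: color 1: [5]; color 2: [1]; color 3: [2]; color 4: [4].
(χ(G) = 4 ≤ 4.)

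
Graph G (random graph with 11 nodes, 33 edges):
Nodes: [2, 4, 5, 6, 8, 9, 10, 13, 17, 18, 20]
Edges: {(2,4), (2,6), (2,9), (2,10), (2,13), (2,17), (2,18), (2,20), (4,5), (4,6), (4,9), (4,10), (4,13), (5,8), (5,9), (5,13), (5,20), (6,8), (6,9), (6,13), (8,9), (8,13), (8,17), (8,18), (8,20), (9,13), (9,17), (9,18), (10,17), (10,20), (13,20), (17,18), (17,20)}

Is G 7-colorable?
Yes, G is 7-colorable

A valid 7-coloring: color 1: [2, 8]; color 2: [9, 20]; color 3: [10, 13, 18]; color 4: [4, 17]; color 5: [5, 6].
(χ(G) = 5 ≤ 7.)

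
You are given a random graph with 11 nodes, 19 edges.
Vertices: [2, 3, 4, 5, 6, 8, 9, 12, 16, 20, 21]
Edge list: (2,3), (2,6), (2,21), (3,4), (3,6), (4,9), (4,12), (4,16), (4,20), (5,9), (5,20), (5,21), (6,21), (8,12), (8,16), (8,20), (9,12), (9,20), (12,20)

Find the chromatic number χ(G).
χ(G) = 4

Clique number ω(G) = 4 (lower bound: χ ≥ ω).
The clique on [4, 9, 12, 20] has size 4, forcing χ ≥ 4, and the coloring below uses 4 colors, so χ(G) = 4.
A valid 4-coloring: color 1: [3, 16, 20, 21]; color 2: [4, 5, 6, 8]; color 3: [2, 9]; color 4: [12].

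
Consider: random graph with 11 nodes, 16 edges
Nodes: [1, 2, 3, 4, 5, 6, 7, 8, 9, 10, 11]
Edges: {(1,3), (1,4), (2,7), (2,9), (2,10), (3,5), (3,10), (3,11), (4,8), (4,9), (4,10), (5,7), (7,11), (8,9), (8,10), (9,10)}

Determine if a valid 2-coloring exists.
The clique on vertices [4, 8, 9, 10] has size 4 > 2, so it alone needs 4 colors.

No, G is not 2-colorable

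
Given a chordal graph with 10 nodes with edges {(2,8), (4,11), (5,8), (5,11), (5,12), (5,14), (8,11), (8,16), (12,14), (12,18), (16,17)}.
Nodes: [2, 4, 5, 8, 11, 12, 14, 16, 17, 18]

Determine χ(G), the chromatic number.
Clique number ω(G) = 3 (lower bound: χ ≥ ω).
The clique on [5, 8, 11] has size 3, forcing χ ≥ 3, and the coloring below uses 3 colors, so χ(G) = 3.
A valid 3-coloring: color 1: [2, 4, 5, 16, 18]; color 2: [8, 12, 17]; color 3: [11, 14].

χ(G) = 3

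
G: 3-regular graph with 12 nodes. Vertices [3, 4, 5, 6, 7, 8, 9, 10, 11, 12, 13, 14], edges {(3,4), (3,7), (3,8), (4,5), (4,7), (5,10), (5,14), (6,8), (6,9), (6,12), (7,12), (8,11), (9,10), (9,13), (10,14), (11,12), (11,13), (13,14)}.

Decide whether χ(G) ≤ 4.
A valid 4-coloring: color 1: [3, 5, 6, 11]; color 2: [4, 8, 10, 12, 13]; color 3: [7, 9, 14].
(χ(G) = 3 ≤ 4.)

Yes, G is 4-colorable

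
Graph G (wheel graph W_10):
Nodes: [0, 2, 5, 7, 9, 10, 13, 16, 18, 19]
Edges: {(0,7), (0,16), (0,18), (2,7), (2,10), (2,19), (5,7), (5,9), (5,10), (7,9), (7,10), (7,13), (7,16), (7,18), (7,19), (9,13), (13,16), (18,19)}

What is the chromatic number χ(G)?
χ(G) = 4

Clique number ω(G) = 3 (lower bound: χ ≥ ω).
Odd cycle [0, 16, 13, 9, 5, 10, 2, 19, 18] needs 3 colors (χ ≥ 3).
Vertex 7 is adjacent to every vertex of [0, 2, 5, 9, 10, 13, 16, 18, 19], which already need 3 colors among themselves, so 7 needs a new color (χ ≥ 4).
The coloring below uses 4 colors, so χ(G) = 4.
A valid 4-coloring: color 1: [7]; color 2: [0, 5, 13, 19]; color 3: [9, 10, 16, 18]; color 4: [2].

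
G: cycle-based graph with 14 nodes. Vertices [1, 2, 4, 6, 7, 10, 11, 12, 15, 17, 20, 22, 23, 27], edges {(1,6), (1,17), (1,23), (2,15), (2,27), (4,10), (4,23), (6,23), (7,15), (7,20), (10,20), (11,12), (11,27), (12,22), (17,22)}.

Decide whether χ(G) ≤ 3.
Yes, G is 3-colorable

A valid 3-coloring: color 1: [1, 2, 4, 7, 11, 22]; color 2: [10, 12, 15, 17, 23, 27]; color 3: [6, 20].
(χ(G) = 3 ≤ 3.)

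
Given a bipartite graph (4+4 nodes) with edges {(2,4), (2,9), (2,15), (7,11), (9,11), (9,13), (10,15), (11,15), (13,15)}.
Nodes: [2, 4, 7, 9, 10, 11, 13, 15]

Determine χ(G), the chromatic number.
χ(G) = 2

Clique number ω(G) = 2 (lower bound: χ ≥ ω).
The graph is bipartite (no odd cycle), so 2 colors suffice: χ(G) = 2.
A valid 2-coloring: color 1: [4, 7, 9, 15]; color 2: [2, 10, 11, 13].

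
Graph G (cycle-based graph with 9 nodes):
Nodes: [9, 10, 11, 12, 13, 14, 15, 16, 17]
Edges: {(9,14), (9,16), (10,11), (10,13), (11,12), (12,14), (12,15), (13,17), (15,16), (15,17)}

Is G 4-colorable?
A valid 4-coloring: color 1: [10, 12, 16, 17]; color 2: [9, 11, 13, 15]; color 3: [14].
(χ(G) = 3 ≤ 4.)

Yes, G is 4-colorable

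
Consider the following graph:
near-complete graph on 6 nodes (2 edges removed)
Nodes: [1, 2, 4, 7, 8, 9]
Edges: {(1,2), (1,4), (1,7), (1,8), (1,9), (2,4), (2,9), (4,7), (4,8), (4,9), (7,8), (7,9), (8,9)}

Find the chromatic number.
χ(G) = 5

Clique number ω(G) = 5 (lower bound: χ ≥ ω).
The clique on [1, 4, 7, 8, 9] has size 5, forcing χ ≥ 5, and the coloring below uses 5 colors, so χ(G) = 5.
A valid 5-coloring: color 1: [9]; color 2: [4]; color 3: [1]; color 4: [2, 7]; color 5: [8].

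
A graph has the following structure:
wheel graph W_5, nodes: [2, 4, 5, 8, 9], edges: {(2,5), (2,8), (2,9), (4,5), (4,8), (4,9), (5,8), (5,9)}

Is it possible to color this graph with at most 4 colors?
A valid 4-coloring: color 1: [5]; color 2: [2, 4]; color 3: [8, 9].
(χ(G) = 3 ≤ 4.)

Yes, G is 4-colorable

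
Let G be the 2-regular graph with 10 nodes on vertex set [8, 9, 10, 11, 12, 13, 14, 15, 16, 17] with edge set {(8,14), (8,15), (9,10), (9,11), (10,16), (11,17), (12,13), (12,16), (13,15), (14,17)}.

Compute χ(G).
χ(G) = 2

Clique number ω(G) = 2 (lower bound: χ ≥ ω).
The graph is bipartite (no odd cycle), so 2 colors suffice: χ(G) = 2.
A valid 2-coloring: color 1: [10, 11, 12, 14, 15]; color 2: [8, 9, 13, 16, 17].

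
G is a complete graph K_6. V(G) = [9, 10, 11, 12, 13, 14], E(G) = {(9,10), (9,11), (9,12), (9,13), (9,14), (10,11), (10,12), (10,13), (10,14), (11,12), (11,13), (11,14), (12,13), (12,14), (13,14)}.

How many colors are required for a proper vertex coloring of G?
Clique number ω(G) = 6 (lower bound: χ ≥ ω).
The clique on [9, 10, 11, 12, 13, 14] has size 6, forcing χ ≥ 6, and the coloring below uses 6 colors, so χ(G) = 6.
A valid 6-coloring: color 1: [11]; color 2: [14]; color 3: [12]; color 4: [13]; color 5: [10]; color 6: [9].

χ(G) = 6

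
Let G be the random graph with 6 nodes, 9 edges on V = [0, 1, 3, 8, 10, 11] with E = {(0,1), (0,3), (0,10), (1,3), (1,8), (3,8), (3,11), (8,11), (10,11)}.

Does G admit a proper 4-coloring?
Yes, G is 4-colorable

A valid 4-coloring: color 1: [3, 10]; color 2: [0, 8]; color 3: [1, 11].
(χ(G) = 3 ≤ 4.)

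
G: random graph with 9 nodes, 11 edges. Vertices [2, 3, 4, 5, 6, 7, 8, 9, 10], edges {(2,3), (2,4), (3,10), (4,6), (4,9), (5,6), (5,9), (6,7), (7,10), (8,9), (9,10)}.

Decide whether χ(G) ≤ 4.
A valid 4-coloring: color 1: [3, 6, 9]; color 2: [4, 5, 8, 10]; color 3: [2, 7].
(χ(G) = 3 ≤ 4.)

Yes, G is 4-colorable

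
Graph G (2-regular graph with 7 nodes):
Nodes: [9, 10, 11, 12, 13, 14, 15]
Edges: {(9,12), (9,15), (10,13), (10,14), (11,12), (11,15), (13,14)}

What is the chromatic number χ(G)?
Clique number ω(G) = 3 (lower bound: χ ≥ ω).
The clique on [10, 13, 14] has size 3, forcing χ ≥ 3, and the coloring below uses 3 colors, so χ(G) = 3.
A valid 3-coloring: color 1: [9, 11, 13]; color 2: [12, 14, 15]; color 3: [10].

χ(G) = 3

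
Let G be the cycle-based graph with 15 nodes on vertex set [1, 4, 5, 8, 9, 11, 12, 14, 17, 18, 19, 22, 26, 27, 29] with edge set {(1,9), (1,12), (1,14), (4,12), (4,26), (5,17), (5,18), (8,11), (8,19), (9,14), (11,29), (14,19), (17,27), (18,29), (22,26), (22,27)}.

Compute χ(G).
Clique number ω(G) = 3 (lower bound: χ ≥ ω).
The clique on [1, 9, 14] has size 3, forcing χ ≥ 3, and the coloring below uses 3 colors, so χ(G) = 3.
A valid 3-coloring: color 1: [5, 8, 12, 14, 26, 27, 29]; color 2: [1, 4, 11, 17, 18, 19, 22]; color 3: [9].

χ(G) = 3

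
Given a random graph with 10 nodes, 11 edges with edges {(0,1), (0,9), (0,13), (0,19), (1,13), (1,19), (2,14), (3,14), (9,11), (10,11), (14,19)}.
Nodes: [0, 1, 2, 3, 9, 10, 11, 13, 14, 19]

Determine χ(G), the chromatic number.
Clique number ω(G) = 3 (lower bound: χ ≥ ω).
The clique on [0, 1, 19] has size 3, forcing χ ≥ 3, and the coloring below uses 3 colors, so χ(G) = 3.
A valid 3-coloring: color 1: [0, 11, 14]; color 2: [2, 3, 9, 10, 13, 19]; color 3: [1].

χ(G) = 3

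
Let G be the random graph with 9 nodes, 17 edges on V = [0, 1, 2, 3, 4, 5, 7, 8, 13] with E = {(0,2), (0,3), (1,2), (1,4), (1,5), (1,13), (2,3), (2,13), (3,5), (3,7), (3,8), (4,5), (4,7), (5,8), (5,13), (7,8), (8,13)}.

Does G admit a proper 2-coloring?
No, G is not 2-colorable

The clique on vertices [1, 2, 13] has size 3 > 2, so it alone needs 3 colors.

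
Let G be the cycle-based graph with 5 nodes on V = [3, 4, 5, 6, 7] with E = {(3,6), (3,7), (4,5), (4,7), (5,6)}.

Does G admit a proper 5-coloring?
A valid 5-coloring: color 1: [6, 7]; color 2: [3, 5]; color 3: [4].
(χ(G) = 3 ≤ 5.)

Yes, G is 5-colorable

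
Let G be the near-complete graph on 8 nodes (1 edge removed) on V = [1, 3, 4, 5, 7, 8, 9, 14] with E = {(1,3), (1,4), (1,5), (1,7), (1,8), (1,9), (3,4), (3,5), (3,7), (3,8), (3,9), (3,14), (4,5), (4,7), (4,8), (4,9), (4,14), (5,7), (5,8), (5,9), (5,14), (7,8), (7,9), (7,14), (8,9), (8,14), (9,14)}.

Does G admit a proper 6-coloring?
The clique on vertices [1, 3, 4, 5, 7, 8, 9] has size 7 > 6, so it alone needs 7 colors.

No, G is not 6-colorable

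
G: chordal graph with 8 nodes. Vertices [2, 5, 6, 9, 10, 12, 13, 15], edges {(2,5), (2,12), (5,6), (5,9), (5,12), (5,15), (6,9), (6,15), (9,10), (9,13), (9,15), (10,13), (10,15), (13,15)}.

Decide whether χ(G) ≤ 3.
The clique on vertices [9, 10, 13, 15] has size 4 > 3, so it alone needs 4 colors.

No, G is not 3-colorable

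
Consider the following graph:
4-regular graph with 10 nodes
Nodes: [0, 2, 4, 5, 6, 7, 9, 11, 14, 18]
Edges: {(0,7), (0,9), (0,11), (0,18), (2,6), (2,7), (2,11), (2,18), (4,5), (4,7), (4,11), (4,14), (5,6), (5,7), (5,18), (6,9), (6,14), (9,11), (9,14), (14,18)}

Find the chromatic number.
χ(G) = 3

Clique number ω(G) = 3 (lower bound: χ ≥ ω).
The clique on [0, 9, 11] has size 3, forcing χ ≥ 3, and the coloring below uses 3 colors, so χ(G) = 3.
A valid 3-coloring: color 1: [6, 7, 11, 18]; color 2: [2, 4, 9]; color 3: [0, 5, 14].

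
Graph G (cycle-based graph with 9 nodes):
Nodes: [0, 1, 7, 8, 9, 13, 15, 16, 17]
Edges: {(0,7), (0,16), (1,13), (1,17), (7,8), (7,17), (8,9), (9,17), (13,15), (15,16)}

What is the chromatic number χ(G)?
Clique number ω(G) = 2 (lower bound: χ ≥ ω).
Odd cycle [16, 0, 7, 17, 1, 13, 15] needs 3 colors (χ ≥ 3).
The coloring below uses 3 colors, so χ(G) = 3.
A valid 3-coloring: color 1: [7, 9, 13, 16]; color 2: [0, 8, 15, 17]; color 3: [1].

χ(G) = 3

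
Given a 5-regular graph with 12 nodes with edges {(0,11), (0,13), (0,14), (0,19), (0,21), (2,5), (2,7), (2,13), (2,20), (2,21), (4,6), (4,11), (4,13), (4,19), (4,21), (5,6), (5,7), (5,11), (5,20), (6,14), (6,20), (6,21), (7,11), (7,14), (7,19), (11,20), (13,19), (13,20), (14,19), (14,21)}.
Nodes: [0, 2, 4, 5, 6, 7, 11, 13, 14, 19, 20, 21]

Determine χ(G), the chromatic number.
Clique number ω(G) = 3 (lower bound: χ ≥ ω).
Suppose a proper 3-coloring c exists. The clique [0, 13, 19] takes 3 distinct colors; by symmetry let c(0) = 1, c(13) = 2, c(19) = 3.
- Vertex 4: neighbors [13, 19] already have colors [2, 3] ⇒ c(4) = 1.
- Vertex 14: neighbors [0, 19] already have colors [1, 3] ⇒ c(14) = 2.
- Vertex 6: neighbors [4, 14] already have colors [1, 2] ⇒ c(6) = 3.
- Vertex 21: neighbors [0, 14, 6] already have colors [1, 2, 3] — all 3 colors blocked. Contradiction.
The forced assignments end in a contradiction, so G has no proper 3-coloring (χ ≥ 4).
The coloring below uses 4 colors, so χ(G) = 4.
A valid 4-coloring: color 1: [0, 4, 7, 20]; color 2: [5, 13, 21]; color 3: [2, 6, 11, 19]; color 4: [14].

χ(G) = 4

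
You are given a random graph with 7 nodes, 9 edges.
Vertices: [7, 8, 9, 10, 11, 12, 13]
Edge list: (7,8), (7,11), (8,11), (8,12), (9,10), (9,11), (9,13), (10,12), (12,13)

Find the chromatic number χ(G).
Clique number ω(G) = 3 (lower bound: χ ≥ ω).
The clique on [7, 8, 11] has size 3, forcing χ ≥ 3, and the coloring below uses 3 colors, so χ(G) = 3.
A valid 3-coloring: color 1: [11, 12]; color 2: [8, 9]; color 3: [7, 10, 13].

χ(G) = 3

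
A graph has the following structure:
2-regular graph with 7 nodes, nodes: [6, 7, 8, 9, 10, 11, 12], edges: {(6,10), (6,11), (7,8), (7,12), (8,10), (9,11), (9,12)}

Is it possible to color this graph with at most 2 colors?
No, G is not 2-colorable

Odd cycle [8, 7, 12, 9, 11, 6, 10] needs 3 colors (χ ≥ 3).
Hence χ(G) ≥ 3 > 2, so no proper 2-coloring exists.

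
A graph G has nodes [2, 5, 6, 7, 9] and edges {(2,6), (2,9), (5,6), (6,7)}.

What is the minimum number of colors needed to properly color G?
Clique number ω(G) = 2 (lower bound: χ ≥ ω).
The graph is bipartite (no odd cycle), so 2 colors suffice: χ(G) = 2.
A valid 2-coloring: color 1: [6, 9]; color 2: [2, 5, 7].

χ(G) = 2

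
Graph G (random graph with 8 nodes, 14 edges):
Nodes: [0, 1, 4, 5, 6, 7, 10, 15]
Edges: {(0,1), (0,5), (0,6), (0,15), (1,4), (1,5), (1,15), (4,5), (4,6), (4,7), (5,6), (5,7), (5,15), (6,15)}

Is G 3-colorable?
No, G is not 3-colorable

The clique on vertices [0, 1, 5, 15] has size 4 > 3, so it alone needs 4 colors.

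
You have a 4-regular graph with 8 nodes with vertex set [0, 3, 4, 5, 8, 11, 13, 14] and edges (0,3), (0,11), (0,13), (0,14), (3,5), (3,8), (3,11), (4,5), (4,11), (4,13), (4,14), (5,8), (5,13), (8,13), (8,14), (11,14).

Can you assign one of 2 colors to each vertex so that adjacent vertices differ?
No, G is not 2-colorable

The clique on vertices [0, 3, 11] has size 3 > 2, so it alone needs 3 colors.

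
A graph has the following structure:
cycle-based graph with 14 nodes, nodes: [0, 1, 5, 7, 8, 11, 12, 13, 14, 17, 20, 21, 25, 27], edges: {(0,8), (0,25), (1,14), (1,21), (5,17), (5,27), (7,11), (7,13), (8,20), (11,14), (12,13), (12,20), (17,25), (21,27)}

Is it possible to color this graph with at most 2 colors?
A valid 2-coloring: color 1: [0, 1, 11, 13, 17, 20, 27]; color 2: [5, 7, 8, 12, 14, 21, 25].
(χ(G) = 2 ≤ 2.)

Yes, G is 2-colorable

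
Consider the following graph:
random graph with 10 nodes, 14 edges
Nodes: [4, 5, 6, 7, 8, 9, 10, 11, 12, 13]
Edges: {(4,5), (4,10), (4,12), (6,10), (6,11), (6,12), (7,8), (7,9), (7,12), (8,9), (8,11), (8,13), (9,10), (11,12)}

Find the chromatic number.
Clique number ω(G) = 3 (lower bound: χ ≥ ω).
The clique on [6, 11, 12] has size 3, forcing χ ≥ 3, and the coloring below uses 3 colors, so χ(G) = 3.
A valid 3-coloring: color 1: [5, 8, 10, 12]; color 2: [4, 9, 11, 13]; color 3: [6, 7].

χ(G) = 3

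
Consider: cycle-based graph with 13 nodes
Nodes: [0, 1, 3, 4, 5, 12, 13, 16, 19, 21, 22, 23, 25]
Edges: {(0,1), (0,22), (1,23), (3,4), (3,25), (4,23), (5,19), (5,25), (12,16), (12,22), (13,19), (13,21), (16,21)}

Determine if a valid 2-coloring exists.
No, G is not 2-colorable

Odd cycle [23, 4, 3, 25, 5, 19, 13, 21, 16, 12, 22, 0, 1] needs 3 colors (χ ≥ 3).
Hence χ(G) ≥ 3 > 2, so no proper 2-coloring exists.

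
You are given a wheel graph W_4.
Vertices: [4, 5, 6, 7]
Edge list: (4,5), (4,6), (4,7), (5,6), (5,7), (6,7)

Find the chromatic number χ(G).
Clique number ω(G) = 4 (lower bound: χ ≥ ω).
The clique on [4, 5, 6, 7] has size 4, forcing χ ≥ 4, and the coloring below uses 4 colors, so χ(G) = 4.
A valid 4-coloring: color 1: [4]; color 2: [7]; color 3: [5]; color 4: [6].

χ(G) = 4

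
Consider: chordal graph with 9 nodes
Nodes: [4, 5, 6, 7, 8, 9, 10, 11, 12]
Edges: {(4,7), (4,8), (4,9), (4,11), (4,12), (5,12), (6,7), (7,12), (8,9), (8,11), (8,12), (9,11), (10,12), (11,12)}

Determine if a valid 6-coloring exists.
A valid 6-coloring: color 1: [6, 9, 12]; color 2: [4, 5, 10]; color 3: [7, 8]; color 4: [11].
(χ(G) = 4 ≤ 6.)

Yes, G is 6-colorable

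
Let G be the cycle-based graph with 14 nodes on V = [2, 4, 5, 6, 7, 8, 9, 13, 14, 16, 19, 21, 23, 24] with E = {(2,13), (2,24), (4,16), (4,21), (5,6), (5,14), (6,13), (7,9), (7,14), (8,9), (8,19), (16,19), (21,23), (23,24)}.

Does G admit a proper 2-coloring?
Yes, G is 2-colorable

A valid 2-coloring: color 1: [2, 4, 6, 9, 14, 19, 23]; color 2: [5, 7, 8, 13, 16, 21, 24].
(χ(G) = 2 ≤ 2.)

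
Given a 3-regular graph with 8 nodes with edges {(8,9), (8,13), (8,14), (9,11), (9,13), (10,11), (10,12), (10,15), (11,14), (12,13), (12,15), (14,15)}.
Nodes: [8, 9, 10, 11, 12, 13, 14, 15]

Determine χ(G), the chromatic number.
Clique number ω(G) = 3 (lower bound: χ ≥ ω).
The clique on [8, 9, 13] has size 3, forcing χ ≥ 3, and the coloring below uses 3 colors, so χ(G) = 3.
A valid 3-coloring: color 1: [9, 10, 14]; color 2: [11, 13, 15]; color 3: [8, 12].

χ(G) = 3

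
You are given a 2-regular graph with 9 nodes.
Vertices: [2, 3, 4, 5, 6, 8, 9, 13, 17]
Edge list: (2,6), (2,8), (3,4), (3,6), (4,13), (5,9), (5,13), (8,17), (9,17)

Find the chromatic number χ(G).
Clique number ω(G) = 2 (lower bound: χ ≥ ω).
Odd cycle [9, 17, 8, 2, 6, 3, 4, 13, 5] needs 3 colors (χ ≥ 3).
The coloring below uses 3 colors, so χ(G) = 3.
A valid 3-coloring: color 1: [3, 8, 9, 13]; color 2: [2, 4, 5, 17]; color 3: [6].

χ(G) = 3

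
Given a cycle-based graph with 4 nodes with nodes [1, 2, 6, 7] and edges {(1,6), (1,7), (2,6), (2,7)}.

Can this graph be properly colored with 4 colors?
A valid 4-coloring: color 1: [6, 7]; color 2: [1, 2].
(χ(G) = 2 ≤ 4.)

Yes, G is 4-colorable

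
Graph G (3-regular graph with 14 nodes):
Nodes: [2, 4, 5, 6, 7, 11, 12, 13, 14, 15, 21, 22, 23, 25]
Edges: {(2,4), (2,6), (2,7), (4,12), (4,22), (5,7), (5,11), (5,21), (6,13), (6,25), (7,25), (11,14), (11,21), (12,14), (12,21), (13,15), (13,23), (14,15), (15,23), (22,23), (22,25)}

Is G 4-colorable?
A valid 4-coloring: color 1: [6, 7, 11, 12, 15, 22]; color 2: [2, 14, 21, 23, 25]; color 3: [4, 5, 13].
(χ(G) = 3 ≤ 4.)

Yes, G is 4-colorable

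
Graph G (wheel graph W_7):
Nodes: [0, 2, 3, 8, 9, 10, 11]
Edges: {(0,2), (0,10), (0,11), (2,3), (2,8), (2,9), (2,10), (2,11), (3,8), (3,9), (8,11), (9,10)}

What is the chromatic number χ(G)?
χ(G) = 3

Clique number ω(G) = 3 (lower bound: χ ≥ ω).
The clique on [0, 2, 10] has size 3, forcing χ ≥ 3, and the coloring below uses 3 colors, so χ(G) = 3.
A valid 3-coloring: color 1: [2]; color 2: [3, 10, 11]; color 3: [0, 8, 9].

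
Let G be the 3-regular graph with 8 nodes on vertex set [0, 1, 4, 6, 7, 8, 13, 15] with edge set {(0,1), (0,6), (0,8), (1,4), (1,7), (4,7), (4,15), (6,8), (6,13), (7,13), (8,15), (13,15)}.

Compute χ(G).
χ(G) = 3

Clique number ω(G) = 3 (lower bound: χ ≥ ω).
The clique on [0, 6, 8] has size 3, forcing χ ≥ 3, and the coloring below uses 3 colors, so χ(G) = 3.
A valid 3-coloring: color 1: [6, 7, 15]; color 2: [1, 8, 13]; color 3: [0, 4].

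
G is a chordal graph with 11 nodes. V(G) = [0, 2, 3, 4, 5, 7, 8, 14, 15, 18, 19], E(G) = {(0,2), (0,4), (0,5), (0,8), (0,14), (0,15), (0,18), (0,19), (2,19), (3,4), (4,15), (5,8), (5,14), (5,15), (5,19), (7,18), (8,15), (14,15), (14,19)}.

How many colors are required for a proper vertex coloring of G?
χ(G) = 4

Clique number ω(G) = 4 (lower bound: χ ≥ ω).
The clique on [0, 5, 8, 15] has size 4, forcing χ ≥ 4, and the coloring below uses 4 colors, so χ(G) = 4.
A valid 4-coloring: color 1: [0, 3, 7]; color 2: [2, 4, 5, 18]; color 3: [15, 19]; color 4: [8, 14].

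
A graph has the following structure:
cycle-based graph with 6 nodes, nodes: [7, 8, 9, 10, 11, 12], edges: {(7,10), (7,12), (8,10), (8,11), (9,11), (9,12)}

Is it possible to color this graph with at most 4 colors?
Yes, G is 4-colorable

A valid 4-coloring: color 1: [7, 8, 9]; color 2: [10, 11, 12].
(χ(G) = 2 ≤ 4.)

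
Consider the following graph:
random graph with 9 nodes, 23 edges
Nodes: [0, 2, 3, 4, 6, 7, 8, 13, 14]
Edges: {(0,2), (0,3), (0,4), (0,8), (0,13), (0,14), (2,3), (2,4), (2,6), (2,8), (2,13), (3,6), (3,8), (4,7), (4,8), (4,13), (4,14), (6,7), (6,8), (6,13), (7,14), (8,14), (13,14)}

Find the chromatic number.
Clique number ω(G) = 4 (lower bound: χ ≥ ω).
The clique on [0, 2, 3, 8] has size 4, forcing χ ≥ 4, and the coloring below uses 4 colors, so χ(G) = 4.
A valid 4-coloring: color 1: [7, 8, 13]; color 2: [3, 4]; color 3: [0, 6]; color 4: [2, 14].

χ(G) = 4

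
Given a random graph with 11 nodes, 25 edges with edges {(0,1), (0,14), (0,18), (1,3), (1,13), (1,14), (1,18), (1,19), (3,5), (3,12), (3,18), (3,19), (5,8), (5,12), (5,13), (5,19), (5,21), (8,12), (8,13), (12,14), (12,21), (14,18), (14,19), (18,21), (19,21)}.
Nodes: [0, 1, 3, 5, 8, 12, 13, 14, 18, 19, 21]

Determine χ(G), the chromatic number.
Clique number ω(G) = 4 (lower bound: χ ≥ ω).
The clique on [0, 1, 14, 18] has size 4, forcing χ ≥ 4, and the coloring below uses 4 colors, so χ(G) = 4.
A valid 4-coloring: color 1: [1, 5]; color 2: [0, 12, 13, 19]; color 3: [3, 8, 14, 21]; color 4: [18].

χ(G) = 4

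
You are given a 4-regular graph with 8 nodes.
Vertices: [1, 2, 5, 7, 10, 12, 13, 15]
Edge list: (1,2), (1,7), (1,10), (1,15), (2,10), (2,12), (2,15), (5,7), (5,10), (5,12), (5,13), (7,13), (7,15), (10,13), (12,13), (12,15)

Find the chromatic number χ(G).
Clique number ω(G) = 3 (lower bound: χ ≥ ω).
Suppose a proper 3-coloring c exists. The clique [1, 2, 10] takes 3 distinct colors; by symmetry let c(1) = 1, c(2) = 2, c(10) = 3.
- Vertex 15: neighbors [1, 2] already have colors [1, 2] ⇒ c(15) = 3.
- Vertex 7: neighbors [1, 15] already have colors [1, 3] ⇒ c(7) = 2.
- Vertex 5: neighbors [7, 10] already have colors [2, 3] ⇒ c(5) = 1.
- Vertex 12: neighbors [5, 2, 15] already have colors [1, 2, 3] — all 3 colors blocked. Contradiction.
The forced assignments end in a contradiction, so G has no proper 3-coloring (χ ≥ 4).
The coloring below uses 4 colors, so χ(G) = 4.
A valid 4-coloring: color 1: [1, 5]; color 2: [7, 10, 12]; color 3: [2, 13]; color 4: [15].

χ(G) = 4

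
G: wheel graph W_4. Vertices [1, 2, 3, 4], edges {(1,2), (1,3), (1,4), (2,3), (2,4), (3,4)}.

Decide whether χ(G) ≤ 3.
The clique on vertices [1, 2, 3, 4] has size 4 > 3, so it alone needs 4 colors.

No, G is not 3-colorable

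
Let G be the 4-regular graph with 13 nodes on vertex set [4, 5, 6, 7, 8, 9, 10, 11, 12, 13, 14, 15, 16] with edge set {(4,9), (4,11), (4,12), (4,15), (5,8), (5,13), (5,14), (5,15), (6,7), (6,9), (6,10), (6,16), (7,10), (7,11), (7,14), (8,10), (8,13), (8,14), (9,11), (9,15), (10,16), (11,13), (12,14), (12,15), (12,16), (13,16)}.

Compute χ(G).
Clique number ω(G) = 3 (lower bound: χ ≥ ω).
Suppose a proper 3-coloring c exists. The clique [4, 9, 11] takes 3 distinct colors; by symmetry let c(4) = 1, c(9) = 2, c(11) = 3.
- Vertex 15: neighbors [4, 9] already have colors [1, 2] ⇒ c(15) = 3.
- Vertex 12: neighbors [4, 15] already have colors [1, 3] ⇒ c(12) = 2.
- Vertex 5: neighbors [15] already have colors [3]; try each remaining color.
- Case c(5) = 1:
  - Vertex 13: neighbors [5, 11] already have colors [1, 3] ⇒ c(13) = 2.
  - Vertex 8: neighbors [5, 13] already have colors [1, 2] ⇒ c(8) = 3.
  - Vertex 14: neighbors [5, 12, 8] already have colors [1, 2, 3] — all 3 colors blocked. Contradiction.
- Case c(5) = 2:
  - Vertex 13: neighbors [5, 11] already have colors [2, 3] ⇒ c(13) = 1.
  - Vertex 8: neighbors [13, 5] already have colors [1, 2] ⇒ c(8) = 3.
  - Vertex 16: neighbors [13, 12] already have colors [1, 2] ⇒ c(16) = 3.
  - Vertex 6: neighbors [9, 16] already have colors [2, 3] ⇒ c(6) = 1.
  - Vertex 7: neighbors [6, 11] already have colors [1, 3] ⇒ c(7) = 2.
  - Vertex 10: neighbors [6, 7, 8] already have colors [1, 2, 3] — all 3 colors blocked. Contradiction.
Every case ends in a contradiction, so G has no proper 3-coloring (χ ≥ 4).
The coloring below uses 4 colors, so χ(G) = 4.
A valid 4-coloring: color 1: [5, 7, 9, 12]; color 2: [8, 11, 15, 16]; color 3: [4, 10, 13, 14]; color 4: [6].

χ(G) = 4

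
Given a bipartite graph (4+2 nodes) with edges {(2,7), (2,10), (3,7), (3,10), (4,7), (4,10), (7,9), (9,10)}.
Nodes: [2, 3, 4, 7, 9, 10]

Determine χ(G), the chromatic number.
χ(G) = 2

Clique number ω(G) = 2 (lower bound: χ ≥ ω).
The graph is bipartite (no odd cycle), so 2 colors suffice: χ(G) = 2.
A valid 2-coloring: color 1: [7, 10]; color 2: [2, 3, 4, 9].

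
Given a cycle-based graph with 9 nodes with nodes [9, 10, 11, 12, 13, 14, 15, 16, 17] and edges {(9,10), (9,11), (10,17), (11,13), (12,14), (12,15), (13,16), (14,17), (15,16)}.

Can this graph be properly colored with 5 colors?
Yes, G is 5-colorable

A valid 5-coloring: color 1: [9, 13, 14, 15]; color 2: [10, 11, 12, 16]; color 3: [17].
(χ(G) = 3 ≤ 5.)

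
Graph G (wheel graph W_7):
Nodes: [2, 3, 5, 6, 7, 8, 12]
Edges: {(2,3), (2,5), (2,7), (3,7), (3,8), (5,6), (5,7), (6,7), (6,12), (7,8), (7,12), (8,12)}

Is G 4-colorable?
A valid 4-coloring: color 1: [7]; color 2: [3, 5, 12]; color 3: [2, 6, 8].
(χ(G) = 3 ≤ 4.)

Yes, G is 4-colorable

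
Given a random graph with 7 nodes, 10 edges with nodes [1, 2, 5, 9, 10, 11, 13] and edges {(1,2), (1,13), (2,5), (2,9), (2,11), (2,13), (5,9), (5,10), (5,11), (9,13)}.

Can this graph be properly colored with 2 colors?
No, G is not 2-colorable

The clique on vertices [1, 2, 13] has size 3 > 2, so it alone needs 3 colors.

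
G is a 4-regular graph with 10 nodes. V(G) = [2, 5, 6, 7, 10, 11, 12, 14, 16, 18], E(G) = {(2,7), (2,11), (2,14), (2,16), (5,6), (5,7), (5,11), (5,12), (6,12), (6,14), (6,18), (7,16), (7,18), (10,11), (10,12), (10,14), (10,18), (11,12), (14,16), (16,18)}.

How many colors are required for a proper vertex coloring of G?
Clique number ω(G) = 3 (lower bound: χ ≥ ω).
Suppose a proper 3-coloring c exists. The clique [2, 7, 16] takes 3 distinct colors; by symmetry let c(2) = 1, c(7) = 2, c(16) = 3.
- Vertex 14: neighbors [2, 16] already have colors [1, 3] ⇒ c(14) = 2.
- Vertex 18: neighbors [7, 16] already have colors [2, 3] ⇒ c(18) = 1.
- Vertex 6: neighbors [18, 14] already have colors [1, 2] ⇒ c(6) = 3.
- Vertex 5: neighbors [7, 6] already have colors [2, 3] ⇒ c(5) = 1.
- Vertex 10: neighbors [18, 14] already have colors [1, 2] ⇒ c(10) = 3.
- Vertex 11: neighbors [2, 10] already have colors [1, 3] ⇒ c(11) = 2.
- Vertex 12: neighbors [5, 11, 6] already have colors [1, 2, 3] — all 3 colors blocked. Contradiction.
The forced assignments end in a contradiction, so G has no proper 3-coloring (χ ≥ 4).
The coloring below uses 4 colors, so χ(G) = 4.
A valid 4-coloring: color 1: [7, 12, 14]; color 2: [2, 5, 18]; color 3: [6, 10, 16]; color 4: [11].

χ(G) = 4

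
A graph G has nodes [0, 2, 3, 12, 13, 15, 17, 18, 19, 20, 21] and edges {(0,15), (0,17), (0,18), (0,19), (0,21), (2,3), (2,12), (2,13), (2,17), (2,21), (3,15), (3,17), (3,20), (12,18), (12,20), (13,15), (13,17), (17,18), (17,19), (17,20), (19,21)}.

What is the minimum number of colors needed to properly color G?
Clique number ω(G) = 3 (lower bound: χ ≥ ω).
The clique on [0, 17, 18] has size 3, forcing χ ≥ 3, and the coloring below uses 3 colors, so χ(G) = 3.
A valid 3-coloring: color 1: [12, 15, 17, 21]; color 2: [0, 3, 13]; color 3: [2, 18, 19, 20].

χ(G) = 3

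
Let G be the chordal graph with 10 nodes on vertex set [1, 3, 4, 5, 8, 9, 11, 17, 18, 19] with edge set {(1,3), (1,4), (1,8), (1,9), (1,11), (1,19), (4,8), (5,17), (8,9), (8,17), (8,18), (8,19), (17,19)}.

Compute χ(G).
Clique number ω(G) = 3 (lower bound: χ ≥ ω).
The clique on [1, 8, 9] has size 3, forcing χ ≥ 3, and the coloring below uses 3 colors, so χ(G) = 3.
A valid 3-coloring: color 1: [1, 17, 18]; color 2: [3, 5, 8, 11]; color 3: [4, 9, 19].

χ(G) = 3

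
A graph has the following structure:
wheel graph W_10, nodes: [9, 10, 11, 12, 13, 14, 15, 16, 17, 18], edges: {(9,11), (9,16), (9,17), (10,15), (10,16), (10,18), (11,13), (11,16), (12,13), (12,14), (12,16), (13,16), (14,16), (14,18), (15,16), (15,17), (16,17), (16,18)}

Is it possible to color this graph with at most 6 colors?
A valid 6-coloring: color 1: [16]; color 2: [11, 12, 17, 18]; color 3: [9, 13, 14, 15]; color 4: [10].
(χ(G) = 4 ≤ 6.)

Yes, G is 6-colorable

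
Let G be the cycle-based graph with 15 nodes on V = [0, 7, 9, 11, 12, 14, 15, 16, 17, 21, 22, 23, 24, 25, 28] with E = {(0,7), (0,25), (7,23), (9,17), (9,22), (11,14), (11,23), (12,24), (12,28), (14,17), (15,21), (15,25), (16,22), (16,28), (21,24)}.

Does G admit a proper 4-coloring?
Yes, G is 4-colorable

A valid 4-coloring: color 1: [0, 15, 17, 22, 23, 24, 28]; color 2: [7, 9, 11, 12, 16, 21, 25]; color 3: [14].
(χ(G) = 3 ≤ 4.)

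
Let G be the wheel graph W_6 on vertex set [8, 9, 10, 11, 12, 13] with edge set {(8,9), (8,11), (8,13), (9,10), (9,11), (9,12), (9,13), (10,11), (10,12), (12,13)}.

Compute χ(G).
Clique number ω(G) = 3 (lower bound: χ ≥ ω).
Odd cycle [12, 13, 8, 11, 10] needs 3 colors (χ ≥ 3).
Vertex 9 is adjacent to every vertex of [8, 10, 11, 12, 13], which already need 3 colors among themselves, so 9 needs a new color (χ ≥ 4).
The coloring below uses 4 colors, so χ(G) = 4.
A valid 4-coloring: color 1: [9]; color 2: [11, 12]; color 3: [10, 13]; color 4: [8].

χ(G) = 4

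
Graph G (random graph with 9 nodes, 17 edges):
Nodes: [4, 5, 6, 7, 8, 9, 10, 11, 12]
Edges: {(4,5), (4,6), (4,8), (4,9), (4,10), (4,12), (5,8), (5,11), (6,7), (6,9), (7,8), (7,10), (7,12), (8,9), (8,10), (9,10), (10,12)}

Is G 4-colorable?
A valid 4-coloring: color 1: [4, 7, 11]; color 2: [5, 6, 10]; color 3: [8, 12]; color 4: [9].
(χ(G) = 4 ≤ 4.)

Yes, G is 4-colorable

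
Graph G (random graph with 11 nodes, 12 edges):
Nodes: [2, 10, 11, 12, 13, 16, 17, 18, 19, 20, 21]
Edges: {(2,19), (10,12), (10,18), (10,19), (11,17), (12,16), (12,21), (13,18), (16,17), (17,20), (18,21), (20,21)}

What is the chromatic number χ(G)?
Clique number ω(G) = 2 (lower bound: χ ≥ ω).
Odd cycle [16, 17, 20, 21, 18, 10, 12] needs 3 colors (χ ≥ 3).
The coloring below uses 3 colors, so χ(G) = 3.
A valid 3-coloring: color 1: [2, 10, 11, 13, 16, 21]; color 2: [12, 17, 18, 19]; color 3: [20].

χ(G) = 3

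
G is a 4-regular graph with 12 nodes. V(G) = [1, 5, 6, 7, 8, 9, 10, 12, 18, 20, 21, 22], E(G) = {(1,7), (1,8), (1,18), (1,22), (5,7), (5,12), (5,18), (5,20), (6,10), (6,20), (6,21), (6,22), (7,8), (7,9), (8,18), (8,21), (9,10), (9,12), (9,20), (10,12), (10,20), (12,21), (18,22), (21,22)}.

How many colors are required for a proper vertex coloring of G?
χ(G) = 3

Clique number ω(G) = 3 (lower bound: χ ≥ ω).
The clique on [1, 8, 18] has size 3, forcing χ ≥ 3, and the coloring below uses 3 colors, so χ(G) = 3.
A valid 3-coloring: color 1: [8, 12, 20, 22]; color 2: [7, 10, 18, 21]; color 3: [1, 5, 6, 9].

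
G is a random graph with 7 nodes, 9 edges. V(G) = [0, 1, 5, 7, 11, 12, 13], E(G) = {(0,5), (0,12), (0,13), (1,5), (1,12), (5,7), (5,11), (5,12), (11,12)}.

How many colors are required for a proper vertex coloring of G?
χ(G) = 3

Clique number ω(G) = 3 (lower bound: χ ≥ ω).
The clique on [0, 5, 12] has size 3, forcing χ ≥ 3, and the coloring below uses 3 colors, so χ(G) = 3.
A valid 3-coloring: color 1: [5, 13]; color 2: [7, 12]; color 3: [0, 1, 11].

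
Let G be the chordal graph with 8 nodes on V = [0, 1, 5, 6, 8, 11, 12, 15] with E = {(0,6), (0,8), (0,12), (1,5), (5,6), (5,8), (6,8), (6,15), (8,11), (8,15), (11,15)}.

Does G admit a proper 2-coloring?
The clique on vertices [8, 11, 15] has size 3 > 2, so it alone needs 3 colors.

No, G is not 2-colorable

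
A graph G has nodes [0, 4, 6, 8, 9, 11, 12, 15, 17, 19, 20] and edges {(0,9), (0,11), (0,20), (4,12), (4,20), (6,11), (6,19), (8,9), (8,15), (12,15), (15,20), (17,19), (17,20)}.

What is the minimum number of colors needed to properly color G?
Clique number ω(G) = 2 (lower bound: χ ≥ ω).
Odd cycle [15, 8, 9, 0, 20] needs 3 colors (χ ≥ 3).
The coloring below uses 3 colors, so χ(G) = 3.
A valid 3-coloring: color 1: [8, 11, 12, 19, 20]; color 2: [0, 4, 6, 15, 17]; color 3: [9].

χ(G) = 3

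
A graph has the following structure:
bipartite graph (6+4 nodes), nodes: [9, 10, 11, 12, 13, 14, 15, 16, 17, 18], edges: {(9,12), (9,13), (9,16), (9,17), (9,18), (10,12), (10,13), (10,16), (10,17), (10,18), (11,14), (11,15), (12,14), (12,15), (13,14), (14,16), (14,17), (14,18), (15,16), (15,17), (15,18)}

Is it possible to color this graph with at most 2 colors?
A valid 2-coloring: color 1: [9, 10, 14, 15]; color 2: [11, 12, 13, 16, 17, 18].
(χ(G) = 2 ≤ 2.)

Yes, G is 2-colorable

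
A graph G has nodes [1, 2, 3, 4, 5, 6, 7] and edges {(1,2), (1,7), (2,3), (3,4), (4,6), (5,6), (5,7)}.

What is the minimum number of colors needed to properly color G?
χ(G) = 3

Clique number ω(G) = 2 (lower bound: χ ≥ ω).
Odd cycle [1, 2, 3, 4, 6, 5, 7] needs 3 colors (χ ≥ 3).
The coloring below uses 3 colors, so χ(G) = 3.
A valid 3-coloring: color 1: [1, 3, 5]; color 2: [2, 4, 7]; color 3: [6].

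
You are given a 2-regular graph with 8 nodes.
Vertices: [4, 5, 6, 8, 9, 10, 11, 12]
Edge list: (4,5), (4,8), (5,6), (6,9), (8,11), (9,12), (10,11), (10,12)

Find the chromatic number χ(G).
Clique number ω(G) = 2 (lower bound: χ ≥ ω).
The graph is bipartite (no odd cycle), so 2 colors suffice: χ(G) = 2.
A valid 2-coloring: color 1: [5, 8, 9, 10]; color 2: [4, 6, 11, 12].

χ(G) = 2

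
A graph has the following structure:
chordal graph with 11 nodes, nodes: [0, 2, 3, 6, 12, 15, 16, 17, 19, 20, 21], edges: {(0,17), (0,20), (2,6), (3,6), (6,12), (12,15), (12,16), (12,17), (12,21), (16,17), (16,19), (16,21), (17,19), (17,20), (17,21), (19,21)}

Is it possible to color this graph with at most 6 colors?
Yes, G is 6-colorable

A valid 6-coloring: color 1: [6, 15, 17]; color 2: [2, 3, 12, 19, 20]; color 3: [0, 21]; color 4: [16].
(χ(G) = 4 ≤ 6.)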